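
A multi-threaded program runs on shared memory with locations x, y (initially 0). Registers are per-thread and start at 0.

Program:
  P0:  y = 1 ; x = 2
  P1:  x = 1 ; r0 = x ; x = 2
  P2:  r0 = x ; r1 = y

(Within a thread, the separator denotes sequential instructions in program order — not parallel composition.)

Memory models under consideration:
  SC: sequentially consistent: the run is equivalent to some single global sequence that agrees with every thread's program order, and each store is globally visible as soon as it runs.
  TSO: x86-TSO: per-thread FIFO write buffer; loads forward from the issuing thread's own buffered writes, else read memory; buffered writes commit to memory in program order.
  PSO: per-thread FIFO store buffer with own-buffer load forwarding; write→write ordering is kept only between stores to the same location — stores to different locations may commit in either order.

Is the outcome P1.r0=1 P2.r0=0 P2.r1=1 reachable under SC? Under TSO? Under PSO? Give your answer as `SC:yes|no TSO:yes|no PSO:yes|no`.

outcome vector order: (P1.r0,P2.r0,P2.r1)
[SC] allowed = {(1,0,0), (1,0,1), (1,1,0), (1,1,1), (1,2,0), (1,2,1), (2,0,0), (2,0,1), (2,1,0), (2,1,1), (2,2,1)}
[TSO] allowed = {(1,0,0), (1,0,1), (1,1,0), (1,1,1), (1,2,0), (1,2,1), (2,0,0), (2,0,1), (2,1,0), (2,1,1), (2,2,1)}
[PSO] allowed = {(1,0,0), (1,0,1), (1,1,0), (1,1,1), (1,2,0), (1,2,1), (2,0,0), (2,0,1), (2,1,0), (2,1,1), (2,2,0), (2,2,1)}
target (1,0,1) ∈ {SC,TSO,PSO}

SC:yes TSO:yes PSO:yes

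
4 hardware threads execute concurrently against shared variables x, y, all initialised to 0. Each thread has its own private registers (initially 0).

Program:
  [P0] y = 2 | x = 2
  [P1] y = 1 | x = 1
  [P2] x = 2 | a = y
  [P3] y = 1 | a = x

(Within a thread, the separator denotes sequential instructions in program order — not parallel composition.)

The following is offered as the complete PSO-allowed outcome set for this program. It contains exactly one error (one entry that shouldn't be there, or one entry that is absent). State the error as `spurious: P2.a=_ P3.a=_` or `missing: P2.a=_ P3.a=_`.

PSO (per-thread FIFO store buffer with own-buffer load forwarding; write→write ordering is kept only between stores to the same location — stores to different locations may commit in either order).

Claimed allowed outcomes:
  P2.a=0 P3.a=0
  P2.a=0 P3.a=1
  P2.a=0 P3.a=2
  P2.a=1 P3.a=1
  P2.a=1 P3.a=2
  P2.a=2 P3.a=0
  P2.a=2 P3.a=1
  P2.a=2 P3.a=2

outcome vector order: (P2.a,P3.a)
under PSO → 0/0, 0/1, 0/2, 1/0, 1/1, 1/2, 2/0, 2/1, 2/2
PSO∖claimed = {1/0}

missing: P2.a=1 P3.a=0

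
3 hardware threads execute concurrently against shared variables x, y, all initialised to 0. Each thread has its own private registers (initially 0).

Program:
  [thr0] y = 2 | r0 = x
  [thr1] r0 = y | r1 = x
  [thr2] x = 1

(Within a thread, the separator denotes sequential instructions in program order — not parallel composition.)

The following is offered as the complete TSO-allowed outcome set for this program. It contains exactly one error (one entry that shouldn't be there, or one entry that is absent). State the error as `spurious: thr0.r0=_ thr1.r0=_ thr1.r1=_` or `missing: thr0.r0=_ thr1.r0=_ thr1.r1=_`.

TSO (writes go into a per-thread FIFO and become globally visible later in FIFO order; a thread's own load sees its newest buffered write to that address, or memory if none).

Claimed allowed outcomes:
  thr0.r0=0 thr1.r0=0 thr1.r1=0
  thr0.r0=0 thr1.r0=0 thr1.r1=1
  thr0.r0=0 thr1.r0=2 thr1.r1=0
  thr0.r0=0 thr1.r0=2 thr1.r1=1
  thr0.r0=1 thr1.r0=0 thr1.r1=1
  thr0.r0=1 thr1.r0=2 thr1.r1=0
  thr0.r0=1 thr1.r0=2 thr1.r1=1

outcome vector order: (thr0.r0,thr1.r0,thr1.r1)
TSO (8): 0/0/0; 0/0/1; 0/2/0; 0/2/1; 1/0/0; 1/0/1; 1/2/0; 1/2/1
TSO∖claimed = {1/0/0}

missing: thr0.r0=1 thr1.r0=0 thr1.r1=0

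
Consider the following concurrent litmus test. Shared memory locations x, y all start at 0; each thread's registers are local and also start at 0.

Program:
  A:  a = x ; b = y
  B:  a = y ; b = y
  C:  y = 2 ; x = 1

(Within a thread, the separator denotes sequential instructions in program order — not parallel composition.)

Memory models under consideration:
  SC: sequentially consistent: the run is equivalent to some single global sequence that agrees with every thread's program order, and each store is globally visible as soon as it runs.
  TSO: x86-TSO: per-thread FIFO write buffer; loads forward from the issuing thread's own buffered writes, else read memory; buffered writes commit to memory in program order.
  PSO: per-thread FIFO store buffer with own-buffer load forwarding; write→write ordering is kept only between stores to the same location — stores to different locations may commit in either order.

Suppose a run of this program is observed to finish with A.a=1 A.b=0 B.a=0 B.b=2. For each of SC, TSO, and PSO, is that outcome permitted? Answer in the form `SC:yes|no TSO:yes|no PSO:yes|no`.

SC:no TSO:no PSO:yes

outcome vector order: (A.a,A.b,B.a,B.b)
SC (9): <0 0 0 0>, <0 0 0 2>, <0 0 2 2>, <0 2 0 0>, <0 2 0 2>, <0 2 2 2>, <1 2 0 0>, <1 2 0 2>, <1 2 2 2>
TSO (9): <0 0 0 0>, <0 0 0 2>, <0 0 2 2>, <0 2 0 0>, <0 2 0 2>, <0 2 2 2>, <1 2 0 0>, <1 2 0 2>, <1 2 2 2>
PSO (12): <0 0 0 0>, <0 0 0 2>, <0 0 2 2>, <0 2 0 0>, <0 2 0 2>, <0 2 2 2>, <1 0 0 0>, <1 0 0 2>, <1 0 2 2>, <1 2 0 0>, <1 2 0 2>, <1 2 2 2>
target <1 0 0 2> ∈ {PSO}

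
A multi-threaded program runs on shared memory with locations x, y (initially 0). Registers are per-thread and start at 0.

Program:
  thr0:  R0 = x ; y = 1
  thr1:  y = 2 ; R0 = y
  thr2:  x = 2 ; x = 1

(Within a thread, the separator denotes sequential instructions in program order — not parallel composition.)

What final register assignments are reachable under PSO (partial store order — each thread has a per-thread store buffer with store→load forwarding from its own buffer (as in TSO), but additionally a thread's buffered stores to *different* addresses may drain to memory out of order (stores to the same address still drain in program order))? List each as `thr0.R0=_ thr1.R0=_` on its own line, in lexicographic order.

outcome vector order: (thr0.R0,thr1.R0)
|PSO outcomes| = 6

thr0.R0=0 thr1.R0=1
thr0.R0=0 thr1.R0=2
thr0.R0=1 thr1.R0=1
thr0.R0=1 thr1.R0=2
thr0.R0=2 thr1.R0=1
thr0.R0=2 thr1.R0=2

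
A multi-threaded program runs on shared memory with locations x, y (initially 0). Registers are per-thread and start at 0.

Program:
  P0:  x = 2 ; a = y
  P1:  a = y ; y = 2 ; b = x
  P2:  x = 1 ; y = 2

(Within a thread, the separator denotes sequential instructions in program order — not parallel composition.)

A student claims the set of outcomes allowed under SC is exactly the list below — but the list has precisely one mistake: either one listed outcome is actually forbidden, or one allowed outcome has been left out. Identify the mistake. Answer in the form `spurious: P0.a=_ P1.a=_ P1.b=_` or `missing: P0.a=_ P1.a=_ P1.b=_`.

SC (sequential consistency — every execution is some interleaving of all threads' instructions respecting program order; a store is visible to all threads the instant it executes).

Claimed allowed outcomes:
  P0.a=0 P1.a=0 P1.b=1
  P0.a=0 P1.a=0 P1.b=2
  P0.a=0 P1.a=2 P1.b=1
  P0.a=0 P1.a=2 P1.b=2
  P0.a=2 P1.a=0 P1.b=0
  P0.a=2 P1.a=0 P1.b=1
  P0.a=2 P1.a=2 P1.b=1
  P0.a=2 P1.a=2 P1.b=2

missing: P0.a=2 P1.a=0 P1.b=2

outcome vector order: (P0.a,P1.a,P1.b)
SC: 9 outcomes — {0/0/1, 0/0/2, 0/2/1, 0/2/2, 2/0/0, 2/0/1, 2/0/2, 2/2/1, 2/2/2}
SC∖claimed = {2/0/2}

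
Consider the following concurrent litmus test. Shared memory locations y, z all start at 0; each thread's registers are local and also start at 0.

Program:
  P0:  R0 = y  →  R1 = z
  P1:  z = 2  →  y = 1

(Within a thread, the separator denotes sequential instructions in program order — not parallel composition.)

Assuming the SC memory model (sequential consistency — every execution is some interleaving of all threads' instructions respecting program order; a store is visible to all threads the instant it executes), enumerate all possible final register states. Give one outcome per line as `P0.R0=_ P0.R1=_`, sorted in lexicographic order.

outcome vector order: (P0.R0,P0.R1)
|SC outcomes| = 3

P0.R0=0 P0.R1=0
P0.R0=0 P0.R1=2
P0.R0=1 P0.R1=2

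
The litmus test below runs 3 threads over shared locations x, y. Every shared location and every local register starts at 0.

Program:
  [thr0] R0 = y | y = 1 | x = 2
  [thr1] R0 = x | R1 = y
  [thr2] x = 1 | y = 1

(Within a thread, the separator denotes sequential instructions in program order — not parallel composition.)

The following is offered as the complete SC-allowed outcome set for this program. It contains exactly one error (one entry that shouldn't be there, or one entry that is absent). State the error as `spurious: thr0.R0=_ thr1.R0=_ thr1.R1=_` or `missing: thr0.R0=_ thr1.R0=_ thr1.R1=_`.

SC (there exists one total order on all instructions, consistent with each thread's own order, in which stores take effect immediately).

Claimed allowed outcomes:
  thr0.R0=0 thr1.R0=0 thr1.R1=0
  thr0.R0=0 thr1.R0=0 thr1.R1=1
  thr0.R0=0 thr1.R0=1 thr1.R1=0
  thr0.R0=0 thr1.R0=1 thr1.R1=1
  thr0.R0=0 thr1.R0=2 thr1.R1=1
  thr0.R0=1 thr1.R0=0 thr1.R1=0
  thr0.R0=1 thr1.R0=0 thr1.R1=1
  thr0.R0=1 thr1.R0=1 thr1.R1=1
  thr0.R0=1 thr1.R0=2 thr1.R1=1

outcome vector order: (thr0.R0,thr1.R0,thr1.R1)
[SC] allowed = {0/0/0, 0/0/1, 0/1/0, 0/1/1, 0/2/1, 1/0/0, 1/0/1, 1/1/0, 1/1/1, 1/2/1}
SC∖claimed = {1/1/0}

missing: thr0.R0=1 thr1.R0=1 thr1.R1=0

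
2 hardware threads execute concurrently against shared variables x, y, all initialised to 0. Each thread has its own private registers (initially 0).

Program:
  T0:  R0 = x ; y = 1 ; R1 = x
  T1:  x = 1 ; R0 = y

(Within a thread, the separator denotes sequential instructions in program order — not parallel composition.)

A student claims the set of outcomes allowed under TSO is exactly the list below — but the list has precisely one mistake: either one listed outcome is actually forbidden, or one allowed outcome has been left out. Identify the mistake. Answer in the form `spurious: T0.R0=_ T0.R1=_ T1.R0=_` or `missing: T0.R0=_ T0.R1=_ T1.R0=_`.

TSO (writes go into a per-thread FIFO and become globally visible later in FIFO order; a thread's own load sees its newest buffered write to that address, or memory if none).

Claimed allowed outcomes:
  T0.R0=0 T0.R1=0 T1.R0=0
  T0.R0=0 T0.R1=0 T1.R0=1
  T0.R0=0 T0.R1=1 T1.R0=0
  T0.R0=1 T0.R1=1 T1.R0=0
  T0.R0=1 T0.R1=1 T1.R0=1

outcome vector order: (T0.R0,T0.R1,T1.R0)
TSO: 6 outcomes — {(0,0,0); (0,0,1); (0,1,0); (0,1,1); (1,1,0); (1,1,1)}
TSO∖claimed = {(0,1,1)}

missing: T0.R0=0 T0.R1=1 T1.R0=1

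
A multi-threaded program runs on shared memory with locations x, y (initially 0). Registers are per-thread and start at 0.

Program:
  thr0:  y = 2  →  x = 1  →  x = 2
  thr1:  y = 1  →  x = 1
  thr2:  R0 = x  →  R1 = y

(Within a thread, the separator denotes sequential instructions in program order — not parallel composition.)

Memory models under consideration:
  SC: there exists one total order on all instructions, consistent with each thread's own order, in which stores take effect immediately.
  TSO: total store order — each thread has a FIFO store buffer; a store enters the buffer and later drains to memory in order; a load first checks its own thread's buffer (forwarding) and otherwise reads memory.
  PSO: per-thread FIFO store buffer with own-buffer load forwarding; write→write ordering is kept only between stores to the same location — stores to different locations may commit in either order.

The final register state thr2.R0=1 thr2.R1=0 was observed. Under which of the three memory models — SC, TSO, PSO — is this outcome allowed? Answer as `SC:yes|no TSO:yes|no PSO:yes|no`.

SC:no TSO:no PSO:yes

outcome vector order: (thr2.R0,thr2.R1)
[SC] allowed = {<0 0> <0 1> <0 2> <1 1> <1 2> <2 1> <2 2>}
[TSO] allowed = {<0 0> <0 1> <0 2> <1 1> <1 2> <2 1> <2 2>}
[PSO] allowed = {<0 0> <0 1> <0 2> <1 0> <1 1> <1 2> <2 0> <2 1> <2 2>}
target <1 0> ∈ {PSO}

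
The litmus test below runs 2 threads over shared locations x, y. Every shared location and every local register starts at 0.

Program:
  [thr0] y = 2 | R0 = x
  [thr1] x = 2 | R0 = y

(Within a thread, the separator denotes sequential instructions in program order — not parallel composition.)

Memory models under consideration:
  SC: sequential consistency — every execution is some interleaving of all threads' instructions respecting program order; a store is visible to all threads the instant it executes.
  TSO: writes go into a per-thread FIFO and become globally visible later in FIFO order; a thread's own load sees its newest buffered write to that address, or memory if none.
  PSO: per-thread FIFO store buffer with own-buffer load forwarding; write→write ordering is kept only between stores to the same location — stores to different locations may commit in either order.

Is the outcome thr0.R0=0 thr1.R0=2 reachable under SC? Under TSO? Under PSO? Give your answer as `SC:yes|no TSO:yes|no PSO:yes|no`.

SC:yes TSO:yes PSO:yes

outcome vector order: (thr0.R0,thr1.R0)
under SC → <0 2> <2 0> <2 2>
under TSO → <0 0> <0 2> <2 0> <2 2>
under PSO → <0 0> <0 2> <2 0> <2 2>
target <0 2> ∈ {SC,TSO,PSO}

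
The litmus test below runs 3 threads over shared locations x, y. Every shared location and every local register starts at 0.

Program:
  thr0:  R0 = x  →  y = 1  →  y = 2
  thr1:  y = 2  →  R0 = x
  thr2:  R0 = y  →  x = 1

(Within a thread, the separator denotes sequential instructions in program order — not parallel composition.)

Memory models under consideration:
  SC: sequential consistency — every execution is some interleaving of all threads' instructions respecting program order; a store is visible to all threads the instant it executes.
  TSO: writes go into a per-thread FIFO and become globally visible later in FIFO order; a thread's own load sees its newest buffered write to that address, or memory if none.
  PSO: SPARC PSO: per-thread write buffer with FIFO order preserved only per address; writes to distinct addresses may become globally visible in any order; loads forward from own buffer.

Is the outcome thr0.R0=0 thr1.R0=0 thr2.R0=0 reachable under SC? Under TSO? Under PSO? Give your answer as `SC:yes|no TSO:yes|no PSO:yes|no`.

SC:yes TSO:yes PSO:yes

outcome vector order: (thr0.R0,thr1.R0,thr2.R0)
[SC] allowed = {<0 0 0>; <0 0 1>; <0 0 2>; <0 1 0>; <0 1 1>; <0 1 2>; <1 0 0>; <1 0 2>; <1 1 0>; <1 1 2>}
[TSO] allowed = {<0 0 0>; <0 0 1>; <0 0 2>; <0 1 0>; <0 1 1>; <0 1 2>; <1 0 0>; <1 0 2>; <1 1 0>; <1 1 2>}
[PSO] allowed = {<0 0 0>; <0 0 1>; <0 0 2>; <0 1 0>; <0 1 1>; <0 1 2>; <1 0 0>; <1 0 2>; <1 1 0>; <1 1 2>}
target <0 0 0> ∈ {SC,TSO,PSO}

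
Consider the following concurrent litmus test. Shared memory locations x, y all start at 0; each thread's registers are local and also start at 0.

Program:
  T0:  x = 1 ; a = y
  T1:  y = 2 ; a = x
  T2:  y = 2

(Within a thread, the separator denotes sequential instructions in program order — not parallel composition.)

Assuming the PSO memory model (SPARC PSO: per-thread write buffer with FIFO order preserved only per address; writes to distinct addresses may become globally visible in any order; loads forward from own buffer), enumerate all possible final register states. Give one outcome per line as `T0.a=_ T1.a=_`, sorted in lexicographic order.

outcome vector order: (T0.a,T1.a)
|PSO outcomes| = 4

T0.a=0 T1.a=0
T0.a=0 T1.a=1
T0.a=2 T1.a=0
T0.a=2 T1.a=1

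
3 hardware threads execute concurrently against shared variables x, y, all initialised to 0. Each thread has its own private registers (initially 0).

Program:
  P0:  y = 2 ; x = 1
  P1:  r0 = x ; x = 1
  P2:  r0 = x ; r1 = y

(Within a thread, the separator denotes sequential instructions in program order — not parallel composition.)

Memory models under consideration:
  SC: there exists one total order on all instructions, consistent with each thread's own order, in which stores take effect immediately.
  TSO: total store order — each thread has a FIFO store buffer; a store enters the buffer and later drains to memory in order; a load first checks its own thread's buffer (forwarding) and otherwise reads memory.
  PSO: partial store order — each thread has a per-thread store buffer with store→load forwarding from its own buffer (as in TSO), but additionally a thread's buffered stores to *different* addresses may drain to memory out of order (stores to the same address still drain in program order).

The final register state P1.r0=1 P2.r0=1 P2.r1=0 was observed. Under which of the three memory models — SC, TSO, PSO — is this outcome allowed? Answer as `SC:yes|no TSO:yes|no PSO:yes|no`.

outcome vector order: (P1.r0,P2.r0,P2.r1)
[SC] allowed = {0/0/0, 0/0/2, 0/1/0, 0/1/2, 1/0/0, 1/0/2, 1/1/2}
[TSO] allowed = {0/0/0, 0/0/2, 0/1/0, 0/1/2, 1/0/0, 1/0/2, 1/1/2}
[PSO] allowed = {0/0/0, 0/0/2, 0/1/0, 0/1/2, 1/0/0, 1/0/2, 1/1/0, 1/1/2}
target 1/1/0 ∈ {PSO}

SC:no TSO:no PSO:yes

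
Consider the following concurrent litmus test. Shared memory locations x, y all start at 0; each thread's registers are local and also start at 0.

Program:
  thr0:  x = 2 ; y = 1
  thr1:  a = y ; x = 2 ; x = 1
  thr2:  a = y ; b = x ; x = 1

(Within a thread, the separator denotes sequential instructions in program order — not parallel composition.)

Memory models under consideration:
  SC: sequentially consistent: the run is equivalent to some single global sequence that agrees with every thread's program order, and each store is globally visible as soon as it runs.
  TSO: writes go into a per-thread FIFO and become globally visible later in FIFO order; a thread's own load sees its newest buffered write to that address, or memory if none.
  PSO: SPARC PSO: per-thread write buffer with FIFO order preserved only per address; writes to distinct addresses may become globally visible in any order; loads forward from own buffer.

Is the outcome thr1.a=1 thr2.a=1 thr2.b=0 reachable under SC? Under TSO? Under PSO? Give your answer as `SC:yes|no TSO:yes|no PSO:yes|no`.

outcome vector order: (thr1.a,thr2.a,thr2.b)
SC (10): 000, 001, 002, 011, 012, 100, 101, 102, 111, 112
TSO (10): 000, 001, 002, 011, 012, 100, 101, 102, 111, 112
PSO (12): 000, 001, 002, 010, 011, 012, 100, 101, 102, 110, 111, 112
target 110 ∈ {PSO}

SC:no TSO:no PSO:yes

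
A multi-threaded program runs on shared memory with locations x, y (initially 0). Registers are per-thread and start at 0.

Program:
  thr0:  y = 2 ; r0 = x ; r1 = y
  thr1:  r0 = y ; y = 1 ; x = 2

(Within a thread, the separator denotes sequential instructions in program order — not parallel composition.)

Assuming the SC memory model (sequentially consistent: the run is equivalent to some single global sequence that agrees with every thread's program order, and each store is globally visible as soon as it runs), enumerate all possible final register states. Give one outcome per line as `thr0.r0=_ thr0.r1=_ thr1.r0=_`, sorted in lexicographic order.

outcome vector order: (thr0.r0,thr0.r1,thr1.r0)
|SC outcomes| = 7

thr0.r0=0 thr0.r1=1 thr1.r0=0
thr0.r0=0 thr0.r1=1 thr1.r0=2
thr0.r0=0 thr0.r1=2 thr1.r0=0
thr0.r0=0 thr0.r1=2 thr1.r0=2
thr0.r0=2 thr0.r1=1 thr1.r0=0
thr0.r0=2 thr0.r1=1 thr1.r0=2
thr0.r0=2 thr0.r1=2 thr1.r0=0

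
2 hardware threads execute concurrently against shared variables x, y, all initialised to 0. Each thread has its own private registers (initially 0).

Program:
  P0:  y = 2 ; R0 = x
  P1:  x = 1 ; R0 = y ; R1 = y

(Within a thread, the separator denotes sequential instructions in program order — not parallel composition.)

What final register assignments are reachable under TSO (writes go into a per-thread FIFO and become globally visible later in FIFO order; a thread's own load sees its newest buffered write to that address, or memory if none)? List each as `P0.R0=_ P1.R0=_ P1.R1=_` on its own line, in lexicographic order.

outcome vector order: (P0.R0,P1.R0,P1.R1)
|TSO outcomes| = 6

P0.R0=0 P1.R0=0 P1.R1=0
P0.R0=0 P1.R0=0 P1.R1=2
P0.R0=0 P1.R0=2 P1.R1=2
P0.R0=1 P1.R0=0 P1.R1=0
P0.R0=1 P1.R0=0 P1.R1=2
P0.R0=1 P1.R0=2 P1.R1=2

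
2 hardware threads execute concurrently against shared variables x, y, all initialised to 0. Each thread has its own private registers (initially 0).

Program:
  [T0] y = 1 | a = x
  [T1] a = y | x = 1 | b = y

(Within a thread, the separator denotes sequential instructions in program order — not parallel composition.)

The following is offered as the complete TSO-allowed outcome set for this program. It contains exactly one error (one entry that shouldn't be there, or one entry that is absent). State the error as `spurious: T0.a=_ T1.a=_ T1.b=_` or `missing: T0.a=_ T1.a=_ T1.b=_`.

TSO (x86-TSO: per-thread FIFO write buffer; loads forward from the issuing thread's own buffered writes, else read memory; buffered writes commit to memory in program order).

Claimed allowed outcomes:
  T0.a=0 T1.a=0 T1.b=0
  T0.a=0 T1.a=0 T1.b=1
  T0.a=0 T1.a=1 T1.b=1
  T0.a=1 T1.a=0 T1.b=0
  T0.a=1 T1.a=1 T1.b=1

outcome vector order: (T0.a,T1.a,T1.b)
under TSO → 000, 001, 011, 100, 101, 111
TSO∖claimed = {101}

missing: T0.a=1 T1.a=0 T1.b=1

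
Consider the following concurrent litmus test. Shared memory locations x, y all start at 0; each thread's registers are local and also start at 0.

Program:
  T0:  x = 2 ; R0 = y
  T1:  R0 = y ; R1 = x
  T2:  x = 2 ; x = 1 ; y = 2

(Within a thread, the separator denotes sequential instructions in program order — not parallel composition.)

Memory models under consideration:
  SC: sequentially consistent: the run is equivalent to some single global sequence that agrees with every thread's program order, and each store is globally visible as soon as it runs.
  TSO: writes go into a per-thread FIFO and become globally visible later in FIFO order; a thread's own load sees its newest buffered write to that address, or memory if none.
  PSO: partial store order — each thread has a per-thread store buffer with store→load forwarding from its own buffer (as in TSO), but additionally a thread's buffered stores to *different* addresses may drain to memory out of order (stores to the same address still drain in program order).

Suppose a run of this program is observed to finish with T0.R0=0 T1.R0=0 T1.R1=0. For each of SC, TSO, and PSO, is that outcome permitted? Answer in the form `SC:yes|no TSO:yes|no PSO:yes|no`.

outcome vector order: (T0.R0,T1.R0,T1.R1)
SC (10): 0/0/0 0/0/1 0/0/2 0/2/1 0/2/2 2/0/0 2/0/1 2/0/2 2/2/1 2/2/2
TSO (10): 0/0/0 0/0/1 0/0/2 0/2/1 0/2/2 2/0/0 2/0/1 2/0/2 2/2/1 2/2/2
PSO (12): 0/0/0 0/0/1 0/0/2 0/2/0 0/2/1 0/2/2 2/0/0 2/0/1 2/0/2 2/2/0 2/2/1 2/2/2
target 0/0/0 ∈ {SC,TSO,PSO}

SC:yes TSO:yes PSO:yes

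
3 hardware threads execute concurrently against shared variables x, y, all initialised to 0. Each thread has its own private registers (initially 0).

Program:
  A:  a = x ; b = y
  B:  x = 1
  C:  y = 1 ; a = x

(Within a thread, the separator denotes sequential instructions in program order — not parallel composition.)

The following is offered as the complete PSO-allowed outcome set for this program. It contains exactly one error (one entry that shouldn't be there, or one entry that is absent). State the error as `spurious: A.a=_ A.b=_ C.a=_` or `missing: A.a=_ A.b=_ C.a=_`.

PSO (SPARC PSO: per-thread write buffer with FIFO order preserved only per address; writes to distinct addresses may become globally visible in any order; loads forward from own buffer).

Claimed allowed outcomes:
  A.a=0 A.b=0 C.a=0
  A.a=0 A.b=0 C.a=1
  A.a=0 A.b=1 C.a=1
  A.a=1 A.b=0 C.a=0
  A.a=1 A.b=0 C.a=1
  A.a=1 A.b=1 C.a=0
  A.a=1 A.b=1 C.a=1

missing: A.a=0 A.b=1 C.a=0

outcome vector order: (A.a,A.b,C.a)
PSO (8): 0/0/0, 0/0/1, 0/1/0, 0/1/1, 1/0/0, 1/0/1, 1/1/0, 1/1/1
PSO∖claimed = {0/1/0}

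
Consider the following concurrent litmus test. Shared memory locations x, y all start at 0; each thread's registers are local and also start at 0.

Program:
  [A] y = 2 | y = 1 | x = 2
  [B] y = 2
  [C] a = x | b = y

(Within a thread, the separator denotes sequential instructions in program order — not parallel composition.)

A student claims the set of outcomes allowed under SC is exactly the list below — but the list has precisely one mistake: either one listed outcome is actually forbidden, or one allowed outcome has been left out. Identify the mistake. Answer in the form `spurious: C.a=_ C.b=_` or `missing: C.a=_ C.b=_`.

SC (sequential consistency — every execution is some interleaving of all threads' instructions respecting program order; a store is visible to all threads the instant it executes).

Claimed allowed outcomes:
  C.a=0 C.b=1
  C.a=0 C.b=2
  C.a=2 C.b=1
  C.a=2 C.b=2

missing: C.a=0 C.b=0

outcome vector order: (C.a,C.b)
SC (5): 00; 01; 02; 21; 22
SC∖claimed = {00}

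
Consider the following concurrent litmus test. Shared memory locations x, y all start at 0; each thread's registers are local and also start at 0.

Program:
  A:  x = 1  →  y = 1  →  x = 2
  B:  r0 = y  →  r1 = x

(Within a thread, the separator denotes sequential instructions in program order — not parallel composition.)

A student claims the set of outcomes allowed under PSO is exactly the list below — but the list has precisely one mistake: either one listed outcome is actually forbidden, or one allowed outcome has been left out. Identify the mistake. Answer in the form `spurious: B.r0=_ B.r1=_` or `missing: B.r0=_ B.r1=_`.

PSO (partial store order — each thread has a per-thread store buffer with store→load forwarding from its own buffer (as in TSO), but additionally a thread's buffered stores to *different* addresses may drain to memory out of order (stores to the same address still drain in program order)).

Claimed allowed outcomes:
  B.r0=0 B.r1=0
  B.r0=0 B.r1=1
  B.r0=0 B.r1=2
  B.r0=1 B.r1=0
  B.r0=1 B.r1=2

outcome vector order: (B.r0,B.r1)
PSO (6): (0,0), (0,1), (0,2), (1,0), (1,1), (1,2)
PSO∖claimed = {(1,1)}

missing: B.r0=1 B.r1=1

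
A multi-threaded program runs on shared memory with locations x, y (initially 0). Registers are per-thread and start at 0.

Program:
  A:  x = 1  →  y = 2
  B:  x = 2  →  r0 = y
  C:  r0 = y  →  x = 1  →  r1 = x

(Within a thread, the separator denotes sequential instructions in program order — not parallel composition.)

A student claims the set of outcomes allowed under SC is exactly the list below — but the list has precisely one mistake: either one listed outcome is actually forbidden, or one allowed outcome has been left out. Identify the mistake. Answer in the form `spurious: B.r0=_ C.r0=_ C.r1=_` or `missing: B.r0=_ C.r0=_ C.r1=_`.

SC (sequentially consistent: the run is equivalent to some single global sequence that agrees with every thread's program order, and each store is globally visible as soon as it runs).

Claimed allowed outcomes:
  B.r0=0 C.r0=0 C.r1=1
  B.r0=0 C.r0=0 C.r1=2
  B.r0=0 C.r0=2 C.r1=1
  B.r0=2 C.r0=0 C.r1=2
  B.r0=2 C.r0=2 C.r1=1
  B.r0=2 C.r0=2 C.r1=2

outcome vector order: (B.r0,C.r0,C.r1)
SC (7): <0 0 1> <0 0 2> <0 2 1> <2 0 1> <2 0 2> <2 2 1> <2 2 2>
SC∖claimed = {<2 0 1>}

missing: B.r0=2 C.r0=0 C.r1=1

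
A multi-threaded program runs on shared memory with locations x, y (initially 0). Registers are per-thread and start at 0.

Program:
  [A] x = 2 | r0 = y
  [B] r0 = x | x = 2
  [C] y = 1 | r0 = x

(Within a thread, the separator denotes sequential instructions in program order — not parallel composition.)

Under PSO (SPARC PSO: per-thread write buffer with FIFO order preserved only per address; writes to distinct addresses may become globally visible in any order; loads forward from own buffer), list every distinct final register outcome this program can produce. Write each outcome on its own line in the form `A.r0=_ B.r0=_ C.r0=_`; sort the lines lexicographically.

outcome vector order: (A.r0,B.r0,C.r0)
|PSO outcomes| = 8

A.r0=0 B.r0=0 C.r0=0
A.r0=0 B.r0=0 C.r0=2
A.r0=0 B.r0=2 C.r0=0
A.r0=0 B.r0=2 C.r0=2
A.r0=1 B.r0=0 C.r0=0
A.r0=1 B.r0=0 C.r0=2
A.r0=1 B.r0=2 C.r0=0
A.r0=1 B.r0=2 C.r0=2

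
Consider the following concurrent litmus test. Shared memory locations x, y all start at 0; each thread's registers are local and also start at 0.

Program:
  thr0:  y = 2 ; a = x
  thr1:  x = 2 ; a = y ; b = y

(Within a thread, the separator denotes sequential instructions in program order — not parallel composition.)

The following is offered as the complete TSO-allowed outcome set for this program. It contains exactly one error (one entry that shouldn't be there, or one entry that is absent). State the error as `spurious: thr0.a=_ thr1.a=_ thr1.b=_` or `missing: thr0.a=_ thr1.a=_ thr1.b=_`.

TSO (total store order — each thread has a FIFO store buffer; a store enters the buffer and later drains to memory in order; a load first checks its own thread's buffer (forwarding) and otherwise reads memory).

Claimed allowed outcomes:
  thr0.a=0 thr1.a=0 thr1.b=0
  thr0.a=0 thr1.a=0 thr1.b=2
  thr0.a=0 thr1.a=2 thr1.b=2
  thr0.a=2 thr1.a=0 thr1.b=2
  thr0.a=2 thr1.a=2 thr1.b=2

missing: thr0.a=2 thr1.a=0 thr1.b=0

outcome vector order: (thr0.a,thr1.a,thr1.b)
TSO (6): <0 0 0> <0 0 2> <0 2 2> <2 0 0> <2 0 2> <2 2 2>
TSO∖claimed = {<2 0 0>}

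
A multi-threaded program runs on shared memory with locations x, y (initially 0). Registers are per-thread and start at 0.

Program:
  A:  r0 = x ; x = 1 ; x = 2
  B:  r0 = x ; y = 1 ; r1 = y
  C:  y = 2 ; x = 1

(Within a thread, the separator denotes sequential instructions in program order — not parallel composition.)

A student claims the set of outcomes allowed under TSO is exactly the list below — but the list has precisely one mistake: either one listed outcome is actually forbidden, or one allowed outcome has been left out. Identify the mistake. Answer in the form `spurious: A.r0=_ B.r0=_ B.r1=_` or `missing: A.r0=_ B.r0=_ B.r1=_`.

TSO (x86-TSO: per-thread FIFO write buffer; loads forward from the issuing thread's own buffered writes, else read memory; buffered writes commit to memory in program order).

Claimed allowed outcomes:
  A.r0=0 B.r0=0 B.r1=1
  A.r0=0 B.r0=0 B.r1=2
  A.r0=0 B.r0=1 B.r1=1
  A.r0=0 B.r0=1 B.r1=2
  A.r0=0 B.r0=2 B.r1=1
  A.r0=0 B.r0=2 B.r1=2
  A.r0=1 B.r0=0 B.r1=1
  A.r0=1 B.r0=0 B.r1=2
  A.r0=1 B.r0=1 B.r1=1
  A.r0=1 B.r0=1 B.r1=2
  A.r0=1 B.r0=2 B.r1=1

outcome vector order: (A.r0,B.r0,B.r1)
TSO (10): (0,0,1); (0,0,2); (0,1,1); (0,1,2); (0,2,1); (0,2,2); (1,0,1); (1,0,2); (1,1,1); (1,2,1)
claimed∖TSO = {(1,1,2)}

spurious: A.r0=1 B.r0=1 B.r1=2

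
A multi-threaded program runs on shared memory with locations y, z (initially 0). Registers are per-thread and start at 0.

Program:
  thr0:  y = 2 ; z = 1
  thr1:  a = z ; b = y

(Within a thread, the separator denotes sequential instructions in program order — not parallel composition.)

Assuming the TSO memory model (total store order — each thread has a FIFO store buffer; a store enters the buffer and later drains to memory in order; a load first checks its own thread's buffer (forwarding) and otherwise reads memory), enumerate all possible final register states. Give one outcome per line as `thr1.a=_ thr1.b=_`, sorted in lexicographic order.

thr1.a=0 thr1.b=0
thr1.a=0 thr1.b=2
thr1.a=1 thr1.b=2

outcome vector order: (thr1.a,thr1.b)
|TSO outcomes| = 3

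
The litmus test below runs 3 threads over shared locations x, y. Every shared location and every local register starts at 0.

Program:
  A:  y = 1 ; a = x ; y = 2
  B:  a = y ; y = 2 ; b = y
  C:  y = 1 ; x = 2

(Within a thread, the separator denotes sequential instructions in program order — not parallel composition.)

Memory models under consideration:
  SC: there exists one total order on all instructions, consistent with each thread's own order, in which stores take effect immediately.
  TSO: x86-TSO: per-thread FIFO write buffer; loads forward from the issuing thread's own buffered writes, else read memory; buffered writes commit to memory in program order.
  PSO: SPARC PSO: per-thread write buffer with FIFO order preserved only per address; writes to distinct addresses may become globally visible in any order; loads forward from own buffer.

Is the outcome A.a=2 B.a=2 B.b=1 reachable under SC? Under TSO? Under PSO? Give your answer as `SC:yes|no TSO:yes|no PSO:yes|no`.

SC:no TSO:no PSO:yes

outcome vector order: (A.a,B.a,B.b)
SC (11): <0 0 1> <0 0 2> <0 1 1> <0 1 2> <0 2 1> <0 2 2> <2 0 1> <2 0 2> <2 1 1> <2 1 2> <2 2 2>
TSO (11): <0 0 1> <0 0 2> <0 1 1> <0 1 2> <0 2 1> <0 2 2> <2 0 1> <2 0 2> <2 1 1> <2 1 2> <2 2 2>
PSO (12): <0 0 1> <0 0 2> <0 1 1> <0 1 2> <0 2 1> <0 2 2> <2 0 1> <2 0 2> <2 1 1> <2 1 2> <2 2 1> <2 2 2>
target <2 2 1> ∈ {PSO}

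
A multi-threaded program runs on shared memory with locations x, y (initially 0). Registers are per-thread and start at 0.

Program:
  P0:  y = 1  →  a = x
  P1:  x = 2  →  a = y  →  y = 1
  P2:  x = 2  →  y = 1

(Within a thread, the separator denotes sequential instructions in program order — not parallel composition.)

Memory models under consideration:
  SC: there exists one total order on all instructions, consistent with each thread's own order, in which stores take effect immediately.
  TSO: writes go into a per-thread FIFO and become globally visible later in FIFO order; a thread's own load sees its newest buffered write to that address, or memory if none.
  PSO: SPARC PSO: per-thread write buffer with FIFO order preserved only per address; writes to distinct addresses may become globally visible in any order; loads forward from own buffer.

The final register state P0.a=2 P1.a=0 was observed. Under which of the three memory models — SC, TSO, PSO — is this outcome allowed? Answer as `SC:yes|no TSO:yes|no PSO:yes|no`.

SC:yes TSO:yes PSO:yes

outcome vector order: (P0.a,P1.a)
SC: 3 outcomes — {<0 1> <2 0> <2 1>}
TSO: 4 outcomes — {<0 0> <0 1> <2 0> <2 1>}
PSO: 4 outcomes — {<0 0> <0 1> <2 0> <2 1>}
target <2 0> ∈ {SC,TSO,PSO}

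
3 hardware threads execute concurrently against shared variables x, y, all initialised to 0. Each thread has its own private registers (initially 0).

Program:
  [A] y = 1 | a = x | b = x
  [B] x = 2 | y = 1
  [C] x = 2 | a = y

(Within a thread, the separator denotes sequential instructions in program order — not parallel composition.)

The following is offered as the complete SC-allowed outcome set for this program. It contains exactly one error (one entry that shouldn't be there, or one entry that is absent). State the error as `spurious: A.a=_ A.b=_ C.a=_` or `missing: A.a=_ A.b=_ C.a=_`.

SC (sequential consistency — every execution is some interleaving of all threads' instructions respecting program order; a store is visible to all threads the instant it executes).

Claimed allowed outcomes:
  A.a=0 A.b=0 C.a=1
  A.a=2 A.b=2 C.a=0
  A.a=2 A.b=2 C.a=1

missing: A.a=0 A.b=2 C.a=1

outcome vector order: (A.a,A.b,C.a)
[SC] allowed = {(0,0,1) (0,2,1) (2,2,0) (2,2,1)}
SC∖claimed = {(0,2,1)}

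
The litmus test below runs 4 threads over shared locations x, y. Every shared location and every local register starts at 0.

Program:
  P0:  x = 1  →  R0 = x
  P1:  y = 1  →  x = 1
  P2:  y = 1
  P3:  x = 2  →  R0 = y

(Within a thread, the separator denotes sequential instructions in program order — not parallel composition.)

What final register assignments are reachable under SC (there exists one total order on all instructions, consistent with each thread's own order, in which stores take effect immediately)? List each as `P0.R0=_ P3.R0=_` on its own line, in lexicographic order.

P0.R0=1 P3.R0=0
P0.R0=1 P3.R0=1
P0.R0=2 P3.R0=0
P0.R0=2 P3.R0=1

outcome vector order: (P0.R0,P3.R0)
|SC outcomes| = 4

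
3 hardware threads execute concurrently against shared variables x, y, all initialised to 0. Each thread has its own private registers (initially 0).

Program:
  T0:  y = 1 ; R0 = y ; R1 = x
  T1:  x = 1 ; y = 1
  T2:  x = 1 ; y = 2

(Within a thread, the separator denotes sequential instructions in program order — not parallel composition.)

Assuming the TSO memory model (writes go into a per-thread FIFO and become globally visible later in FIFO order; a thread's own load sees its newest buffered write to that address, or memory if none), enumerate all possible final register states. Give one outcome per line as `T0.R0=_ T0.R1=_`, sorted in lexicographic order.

outcome vector order: (T0.R0,T0.R1)
|TSO outcomes| = 3

T0.R0=1 T0.R1=0
T0.R0=1 T0.R1=1
T0.R0=2 T0.R1=1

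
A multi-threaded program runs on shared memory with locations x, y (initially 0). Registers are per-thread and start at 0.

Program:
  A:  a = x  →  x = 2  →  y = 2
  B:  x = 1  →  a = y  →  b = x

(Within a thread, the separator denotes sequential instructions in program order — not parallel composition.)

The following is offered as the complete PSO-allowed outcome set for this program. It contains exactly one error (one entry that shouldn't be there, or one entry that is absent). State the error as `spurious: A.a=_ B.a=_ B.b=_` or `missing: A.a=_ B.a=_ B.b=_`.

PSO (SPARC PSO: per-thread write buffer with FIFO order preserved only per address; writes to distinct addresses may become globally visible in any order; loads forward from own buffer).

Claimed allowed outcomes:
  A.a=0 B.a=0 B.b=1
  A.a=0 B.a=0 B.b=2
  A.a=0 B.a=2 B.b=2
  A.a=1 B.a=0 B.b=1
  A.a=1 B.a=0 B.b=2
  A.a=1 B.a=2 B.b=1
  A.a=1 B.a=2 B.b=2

outcome vector order: (A.a,B.a,B.b)
under PSO → <0 0 1>, <0 0 2>, <0 2 1>, <0 2 2>, <1 0 1>, <1 0 2>, <1 2 1>, <1 2 2>
PSO∖claimed = {<0 2 1>}

missing: A.a=0 B.a=2 B.b=1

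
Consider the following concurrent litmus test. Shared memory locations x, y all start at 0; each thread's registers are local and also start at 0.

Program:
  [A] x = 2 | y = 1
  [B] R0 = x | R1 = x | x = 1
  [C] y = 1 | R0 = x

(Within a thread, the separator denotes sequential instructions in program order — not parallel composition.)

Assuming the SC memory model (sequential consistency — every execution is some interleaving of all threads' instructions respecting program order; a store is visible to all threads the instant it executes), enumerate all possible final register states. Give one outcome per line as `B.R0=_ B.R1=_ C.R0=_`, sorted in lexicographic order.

B.R0=0 B.R1=0 C.R0=0
B.R0=0 B.R1=0 C.R0=1
B.R0=0 B.R1=0 C.R0=2
B.R0=0 B.R1=2 C.R0=0
B.R0=0 B.R1=2 C.R0=1
B.R0=0 B.R1=2 C.R0=2
B.R0=2 B.R1=2 C.R0=0
B.R0=2 B.R1=2 C.R0=1
B.R0=2 B.R1=2 C.R0=2

outcome vector order: (B.R0,B.R1,C.R0)
|SC outcomes| = 9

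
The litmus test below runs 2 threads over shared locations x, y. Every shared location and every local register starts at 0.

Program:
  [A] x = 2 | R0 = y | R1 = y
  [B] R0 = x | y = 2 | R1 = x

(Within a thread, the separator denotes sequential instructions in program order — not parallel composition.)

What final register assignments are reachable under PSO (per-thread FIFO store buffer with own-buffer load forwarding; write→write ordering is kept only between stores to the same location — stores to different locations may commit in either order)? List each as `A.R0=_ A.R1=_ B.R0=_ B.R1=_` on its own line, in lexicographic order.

A.R0=0 A.R1=0 B.R0=0 B.R1=0
A.R0=0 A.R1=0 B.R0=0 B.R1=2
A.R0=0 A.R1=0 B.R0=2 B.R1=2
A.R0=0 A.R1=2 B.R0=0 B.R1=0
A.R0=0 A.R1=2 B.R0=0 B.R1=2
A.R0=0 A.R1=2 B.R0=2 B.R1=2
A.R0=2 A.R1=2 B.R0=0 B.R1=0
A.R0=2 A.R1=2 B.R0=0 B.R1=2
A.R0=2 A.R1=2 B.R0=2 B.R1=2

outcome vector order: (A.R0,A.R1,B.R0,B.R1)
|PSO outcomes| = 9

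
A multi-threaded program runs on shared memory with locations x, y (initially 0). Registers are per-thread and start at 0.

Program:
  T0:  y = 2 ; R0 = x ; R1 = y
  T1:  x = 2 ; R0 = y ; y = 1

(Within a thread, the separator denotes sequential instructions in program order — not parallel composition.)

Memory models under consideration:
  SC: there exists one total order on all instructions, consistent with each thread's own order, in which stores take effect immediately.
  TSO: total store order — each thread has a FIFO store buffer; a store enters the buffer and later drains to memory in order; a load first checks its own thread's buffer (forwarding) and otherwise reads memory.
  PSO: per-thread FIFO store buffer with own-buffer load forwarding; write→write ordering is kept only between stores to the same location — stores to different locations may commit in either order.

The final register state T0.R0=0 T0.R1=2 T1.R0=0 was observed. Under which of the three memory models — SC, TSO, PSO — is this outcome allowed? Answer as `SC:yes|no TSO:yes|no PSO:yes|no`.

SC:no TSO:yes PSO:yes

outcome vector order: (T0.R0,T0.R1,T1.R0)
SC (6): 0/1/2; 0/2/2; 2/1/0; 2/1/2; 2/2/0; 2/2/2
TSO (8): 0/1/0; 0/1/2; 0/2/0; 0/2/2; 2/1/0; 2/1/2; 2/2/0; 2/2/2
PSO (8): 0/1/0; 0/1/2; 0/2/0; 0/2/2; 2/1/0; 2/1/2; 2/2/0; 2/2/2
target 0/2/0 ∈ {TSO,PSO}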